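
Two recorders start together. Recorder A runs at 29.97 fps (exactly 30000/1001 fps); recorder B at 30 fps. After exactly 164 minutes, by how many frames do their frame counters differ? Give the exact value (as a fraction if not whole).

295200/1001 frames

164 min = 9840 s.
A emits 30000/1001 × 9840 = 295200000/1001 frames; B emits 30 × 9840 = 295200.
Difference = 295200/1001 frames (≈ 294.9051); B is ahead of A.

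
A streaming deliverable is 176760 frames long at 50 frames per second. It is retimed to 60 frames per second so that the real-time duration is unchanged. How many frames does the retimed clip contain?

Target frames = source frames × (target rate / source rate) = 176760 × (60)/(50) = 176760 × 6/5 = 212112.

212112 frames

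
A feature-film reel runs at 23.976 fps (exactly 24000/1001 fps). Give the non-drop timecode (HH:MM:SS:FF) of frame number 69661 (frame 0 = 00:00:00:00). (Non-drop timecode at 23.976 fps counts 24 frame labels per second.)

00:48:22:13

69661 ÷ 24 = 2902 full seconds, remainder 13 frames.
2902 s = 0 h 48 min 22 s.
Timecode: 00:48:22:13.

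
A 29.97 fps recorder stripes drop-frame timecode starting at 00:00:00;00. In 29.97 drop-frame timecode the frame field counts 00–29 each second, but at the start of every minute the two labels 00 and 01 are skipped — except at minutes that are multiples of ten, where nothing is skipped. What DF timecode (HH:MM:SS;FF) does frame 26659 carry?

Each 10-minute DF block holds 10 × 60 × 30 − 9 × 2 = 17982 frames. 26659 ÷ 17982 → 1 full block, remainder 8677.
Within the partial block the first minute is 1800 frames and each further minute 1798, so 4 further minute boundaries passed. Total skipped labels = 18 × 1 + 2 × 4 = 26.
Non-drop label index = 26659 + 26 = 26685; at 30 labels/s that is 00:14:49:15, i.e. DF 00:14:49;15.

00:14:49;15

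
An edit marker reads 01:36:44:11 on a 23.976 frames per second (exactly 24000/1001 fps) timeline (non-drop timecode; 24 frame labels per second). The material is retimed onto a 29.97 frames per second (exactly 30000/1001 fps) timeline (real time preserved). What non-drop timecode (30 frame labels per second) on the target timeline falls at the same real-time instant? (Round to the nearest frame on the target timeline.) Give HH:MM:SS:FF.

01:36:44:14

Source frame index: (1×3600 + 36×60 + 44) × 24 + 11 = 139307.
Real time: 139307 / (24000/1001) = 139446307/24000 s.
Target frame: (139446307/24000) × (30000/1001) = 696535/4 ≈ 174133.750 → 174134.
At 30 labels/s: frame 174134 → 01:36:44:14.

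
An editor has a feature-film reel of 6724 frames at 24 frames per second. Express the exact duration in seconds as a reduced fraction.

1681/6 seconds

Running time = 6724 ÷ (24) = 6724 × 1/24 = 1681/6 s.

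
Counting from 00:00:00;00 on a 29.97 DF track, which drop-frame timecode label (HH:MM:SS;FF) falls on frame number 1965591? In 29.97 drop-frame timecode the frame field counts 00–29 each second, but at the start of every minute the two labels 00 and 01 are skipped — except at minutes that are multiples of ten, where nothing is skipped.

Each 10-minute DF block holds 10 × 60 × 30 − 9 × 2 = 17982 frames. 1965591 ÷ 17982 → 109 full blocks, remainder 5553.
Within the partial block the first minute is 1800 frames and each further minute 1798, so 3 further minute boundaries passed. Total skipped labels = 18 × 109 + 2 × 3 = 1968.
Non-drop label index = 1965591 + 1968 = 1967559; at 30 labels/s that is 18:13:05:09, i.e. DF 18:13:05;09.

18:13:05;09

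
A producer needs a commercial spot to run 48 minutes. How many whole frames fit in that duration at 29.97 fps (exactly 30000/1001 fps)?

86313 frames

48 min = 2880 s.
Frames = 2880 × 30000/1001 = 86400000/1001 ≈ 86313.6863.
Complete frames: 86313.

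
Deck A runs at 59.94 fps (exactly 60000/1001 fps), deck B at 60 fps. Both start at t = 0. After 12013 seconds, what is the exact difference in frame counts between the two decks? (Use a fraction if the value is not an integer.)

A emits 60000/1001 × 12013 = 720780000/1001 frames; B emits 60 × 12013 = 720780.
Difference = 720780/1001 frames (≈ 720.0599); B is ahead of A.

720780/1001 frames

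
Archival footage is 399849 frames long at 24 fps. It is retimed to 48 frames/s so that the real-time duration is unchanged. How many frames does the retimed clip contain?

799698 frames

Target frames = source frames × (target rate / source rate) = 399849 × (48)/(24) = 399849 × 2 = 799698.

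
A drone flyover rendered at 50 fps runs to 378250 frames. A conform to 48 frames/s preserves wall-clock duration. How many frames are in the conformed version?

363120 frames

Target frames = source frames × (target rate / source rate) = 378250 × (48)/(50) = 378250 × 24/25 = 363120.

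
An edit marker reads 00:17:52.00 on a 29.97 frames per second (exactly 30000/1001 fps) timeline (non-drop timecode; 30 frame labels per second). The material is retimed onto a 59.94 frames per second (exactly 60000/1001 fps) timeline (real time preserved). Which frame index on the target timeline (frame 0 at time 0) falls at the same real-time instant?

frame 64320

Source frame index: (0×3600 + 17×60 + 52) × 30 + 0 = 32160.
Real time: 32160 / (30000/1001) = 134134/125 s.
Target frame: (134134/125) × (60000/1001) = 64320.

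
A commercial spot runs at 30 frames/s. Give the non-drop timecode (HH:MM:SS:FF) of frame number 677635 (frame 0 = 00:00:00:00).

06:16:27:25

677635 ÷ 30 = 22587 full seconds, remainder 25 frames.
22587 s = 6 h 16 min 27 s.
Timecode: 06:16:27:25.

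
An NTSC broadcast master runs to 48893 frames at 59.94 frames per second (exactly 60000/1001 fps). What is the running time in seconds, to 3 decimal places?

815.698 seconds

Running time = 48893 × 1001/60000 = 48941893/60000 s ≈ 815.698 s.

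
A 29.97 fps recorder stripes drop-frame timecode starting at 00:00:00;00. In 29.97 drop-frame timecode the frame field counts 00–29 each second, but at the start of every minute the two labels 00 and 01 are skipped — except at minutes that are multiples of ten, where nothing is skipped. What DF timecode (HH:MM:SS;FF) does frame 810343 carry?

07:30:38;13

Ten DF minutes hold 17982 frames, so frame 810343 lies in block 45 (frames 809190–827171) with 1153 frames into that block.
The block's first minute is 1800 frames and the rest 1798 each; 1153 frames reaches minute 0, so 45 × 18 + 0 × 2 = 810 labels have been skipped so far.
Adding those back, label number 810343 + 810 = 811153 at 30 labels/s is 27038 s + 13 f = 7 h 30 min 38 s frame 13, i.e. 07:30:38;13.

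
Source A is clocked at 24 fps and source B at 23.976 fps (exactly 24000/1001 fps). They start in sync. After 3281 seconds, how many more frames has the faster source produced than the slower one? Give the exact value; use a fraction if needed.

78744/1001 frames

A emits 24 × 3281 = 78744 frames; B emits 24000/1001 × 3281 = 78744000/1001.
Difference = 78744/1001 frames (≈ 78.6653); B is behind A.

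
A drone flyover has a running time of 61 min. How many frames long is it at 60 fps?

61 min = 3660 s.
Frames = 3660 × 60 = 219600.

219600 frames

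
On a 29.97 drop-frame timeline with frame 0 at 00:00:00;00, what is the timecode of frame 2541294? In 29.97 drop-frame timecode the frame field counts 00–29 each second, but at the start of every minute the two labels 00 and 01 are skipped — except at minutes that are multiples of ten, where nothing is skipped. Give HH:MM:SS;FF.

23:33:14;18

Each 10-minute DF block holds 10 × 60 × 30 − 9 × 2 = 17982 frames. 2541294 ÷ 17982 → 141 full blocks, remainder 5832.
Within the partial block the first minute is 1800 frames and each further minute 1798, so 3 further minute boundaries passed. Total skipped labels = 18 × 141 + 2 × 3 = 2544.
Non-drop label index = 2541294 + 2544 = 2543838; at 30 labels/s that is 23:33:14:18, i.e. DF 23:33:14;18.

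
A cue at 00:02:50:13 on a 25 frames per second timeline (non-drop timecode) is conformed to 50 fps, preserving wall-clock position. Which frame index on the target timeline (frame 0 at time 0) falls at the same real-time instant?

frame 8526

Source frame index: (0×3600 + 2×60 + 50) × 25 + 13 = 4263.
Real time: 4263 / (25) = 4263/25 s.
Target frame: (4263/25) × (50) = 8526.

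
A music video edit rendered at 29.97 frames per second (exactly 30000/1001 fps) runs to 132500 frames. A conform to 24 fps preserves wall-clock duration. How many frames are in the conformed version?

Target frames = source frames × (target rate / source rate) = 132500 × (24)/(30000/1001) = 132500 × 1001/1250 = 106106.

106106 frames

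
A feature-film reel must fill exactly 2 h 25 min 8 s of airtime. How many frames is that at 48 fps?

417984 frames

2 h 25 min 8 s = 8708 s.
Frames = 8708 × 48 = 417984.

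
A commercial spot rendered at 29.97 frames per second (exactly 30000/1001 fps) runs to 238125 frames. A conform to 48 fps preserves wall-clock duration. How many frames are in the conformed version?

381381 frames

Target frames = source frames × (target rate / source rate) = 238125 × (48)/(30000/1001) = 238125 × 1001/625 = 381381.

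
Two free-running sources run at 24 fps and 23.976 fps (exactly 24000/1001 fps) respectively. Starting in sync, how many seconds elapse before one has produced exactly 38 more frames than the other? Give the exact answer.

The gap grows by |24000/1001 − 24| = 24/1001 frames per second.
Time for a 38-frame gap: 38 ÷ (24/1001) = 19019/12 s.

19019/12 seconds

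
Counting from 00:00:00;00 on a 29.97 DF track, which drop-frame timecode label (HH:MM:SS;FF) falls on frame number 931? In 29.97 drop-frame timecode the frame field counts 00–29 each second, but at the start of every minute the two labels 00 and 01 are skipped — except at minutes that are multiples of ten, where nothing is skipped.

Each 10-minute DF block holds 10 × 60 × 30 − 9 × 2 = 17982 frames. 931 ÷ 17982 → 0 full blocks, remainder 931.
Within the partial block the first minute is 1800 frames and each further minute 1798, so 0 further minute boundaries passed. Total skipped labels = 18 × 0 + 2 × 0 = 0.
Non-drop label index = 931 + 0 = 931; at 30 labels/s that is 00:00:31:01, i.e. DF 00:00:31;01.

00:00:31;01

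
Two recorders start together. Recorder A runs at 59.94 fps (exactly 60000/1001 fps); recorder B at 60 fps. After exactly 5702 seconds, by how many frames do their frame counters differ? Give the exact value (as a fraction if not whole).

342120/1001 frames

A emits 60000/1001 × 5702 = 342120000/1001 frames; B emits 60 × 5702 = 342120.
Difference = 342120/1001 frames (≈ 341.7782); B is ahead of A.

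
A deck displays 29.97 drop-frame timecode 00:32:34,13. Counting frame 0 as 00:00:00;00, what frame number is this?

58575

Complete 10-minute blocks: 3, each 17982 frames → 53946.
Remaining 2 whole minutes in the current block: 1800 + 1 × 1798 = 3598 frames.
Within the current minute: 34 × 30 + 13 − 2 = 1031 (labels ;00/;01 skipped at this minute). Total = 53946 + 3598 + 1031 = 58575.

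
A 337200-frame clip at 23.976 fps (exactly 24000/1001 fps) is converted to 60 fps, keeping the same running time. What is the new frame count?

843843 frames

Target frames = source frames × (target rate / source rate) = 337200 × (60)/(24000/1001) = 337200 × 1001/400 = 843843.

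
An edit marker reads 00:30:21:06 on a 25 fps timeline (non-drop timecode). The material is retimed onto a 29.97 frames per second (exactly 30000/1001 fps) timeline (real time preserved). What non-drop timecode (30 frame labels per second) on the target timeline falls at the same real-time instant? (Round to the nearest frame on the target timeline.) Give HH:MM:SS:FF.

Source frame index: (0×3600 + 30×60 + 21) × 25 + 6 = 45531.
Real time: 45531 / (25) = 45531/25 s.
Target frame: (45531/25) × (30000/1001) = 54637200/1001 ≈ 54582.617 → 54583.
At 30 labels/s: frame 54583 → 00:30:19:13.

00:30:19:13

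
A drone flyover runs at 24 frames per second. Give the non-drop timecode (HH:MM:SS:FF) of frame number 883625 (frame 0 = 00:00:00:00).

10:13:37:17

883625 ÷ 24 = 36817 full seconds, remainder 17 frames.
36817 s = 10 h 13 min 37 s.
Timecode: 10:13:37:17.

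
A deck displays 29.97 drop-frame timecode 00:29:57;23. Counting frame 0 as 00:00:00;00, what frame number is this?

53879

As if non-drop at 30 labels/s: (0 × 3600 + 29 × 60 + 57) × 30 + 23 = 53933.
Minute boundaries passed: 29; those not divisible by 10: 29 − 2 = 27; dropped labels = 2 × 27 = 54.
Actual frame index = 53933 − 54 = 53879.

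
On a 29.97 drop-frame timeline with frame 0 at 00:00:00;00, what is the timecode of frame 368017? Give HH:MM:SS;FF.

03:24:39;15

Ten DF minutes hold 17982 frames, so frame 368017 lies in block 20 (frames 359640–377621) with 8377 frames into that block.
The block's first minute is 1800 frames and the rest 1798 each; 8377 frames reaches minute 4, so 20 × 18 + 4 × 2 = 368 labels have been skipped so far.
Adding those back, label number 368017 + 368 = 368385 at 30 labels/s is 12279 s + 15 f = 3 h 24 min 39 s frame 15, i.e. 03:24:39;15.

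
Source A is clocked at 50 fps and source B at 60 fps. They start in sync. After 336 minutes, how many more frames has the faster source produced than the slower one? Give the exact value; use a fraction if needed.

201600 frames

336 min = 20160 s.
A emits 50 × 20160 = 1008000 frames; B emits 60 × 20160 = 1209600.
Difference = 201600 frames; B is ahead of A.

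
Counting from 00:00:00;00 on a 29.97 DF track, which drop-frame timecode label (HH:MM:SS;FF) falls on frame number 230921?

Ten DF minutes hold 17982 frames, so frame 230921 lies in block 12 (frames 215784–233765) with 15137 frames into that block.
The block's first minute is 1800 frames and the rest 1798 each; 15137 frames reaches minute 8, so 12 × 18 + 8 × 2 = 232 labels have been skipped so far.
Adding those back, label number 230921 + 232 = 231153 at 30 labels/s is 7705 s + 3 f = 2 h 8 min 25 s frame 3, i.e. 02:08:25;03.

02:08:25;03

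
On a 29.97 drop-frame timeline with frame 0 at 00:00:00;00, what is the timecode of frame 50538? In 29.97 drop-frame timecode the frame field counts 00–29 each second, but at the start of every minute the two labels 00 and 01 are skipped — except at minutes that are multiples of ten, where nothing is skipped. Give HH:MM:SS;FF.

Each 10-minute DF block holds 10 × 60 × 30 − 9 × 2 = 17982 frames. 50538 ÷ 17982 → 2 full blocks, remainder 14574.
Within the partial block the first minute is 1800 frames and each further minute 1798, so 8 further minute boundaries passed. Total skipped labels = 18 × 2 + 2 × 8 = 52.
Non-drop label index = 50538 + 52 = 50590; at 30 labels/s that is 00:28:06:10, i.e. DF 00:28:06;10.

00:28:06;10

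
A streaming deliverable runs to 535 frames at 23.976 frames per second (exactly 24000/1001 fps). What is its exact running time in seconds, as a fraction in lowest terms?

Running time = 535 ÷ (24000/1001) = 535 × 1001/24000 = 107107/4800 s.

107107/4800 seconds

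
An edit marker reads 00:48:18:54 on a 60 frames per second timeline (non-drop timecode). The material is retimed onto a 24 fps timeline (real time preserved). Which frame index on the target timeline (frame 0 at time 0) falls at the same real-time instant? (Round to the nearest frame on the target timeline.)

Source frame index: (0×3600 + 48×60 + 18) × 60 + 54 = 173934.
Real time: 173934 / (60) = 28989/10 s.
Target frame: (28989/10) × (24) = 347868/5 ≈ 69573.600 → 69574.

frame 69574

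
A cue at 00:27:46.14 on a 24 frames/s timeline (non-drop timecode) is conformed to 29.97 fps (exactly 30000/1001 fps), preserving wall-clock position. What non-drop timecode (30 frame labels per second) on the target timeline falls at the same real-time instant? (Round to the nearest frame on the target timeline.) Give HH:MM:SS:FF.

Source frame index: (0×3600 + 27×60 + 46) × 24 + 14 = 39998.
Real time: 39998 / (24) = 19999/12 s.
Target frame: (19999/12) × (30000/1001) = 7142500/143 ≈ 49947.552 → 49948.
At 30 labels/s: frame 49948 → 00:27:44:28.

00:27:44:28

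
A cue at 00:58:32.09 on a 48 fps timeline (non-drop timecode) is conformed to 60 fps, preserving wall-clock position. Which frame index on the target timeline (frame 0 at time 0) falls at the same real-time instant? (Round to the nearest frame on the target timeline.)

frame 210731

Source frame index: (0×3600 + 58×60 + 32) × 48 + 9 = 168585.
Real time: 168585 / (48) = 56195/16 s.
Target frame: (56195/16) × (60) = 842925/4 ≈ 210731.250 → 210731.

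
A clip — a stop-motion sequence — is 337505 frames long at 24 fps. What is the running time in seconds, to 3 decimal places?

14062.708 seconds

Running time = 337505 × 1/24 = 337505/24 s ≈ 14062.708 s.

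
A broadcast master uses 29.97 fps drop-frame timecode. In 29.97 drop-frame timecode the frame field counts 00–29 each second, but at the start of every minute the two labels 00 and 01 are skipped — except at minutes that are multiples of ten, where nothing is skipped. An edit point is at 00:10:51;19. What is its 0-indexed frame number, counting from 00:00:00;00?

Complete 10-minute blocks: 1, each 17982 frames → 17982.
Remaining 0 whole minutes in the current block: 0 frames.
Within the current minute: 51 × 30 + 19 = 1549. Total = 17982 + 0 + 1549 = 19531.

19531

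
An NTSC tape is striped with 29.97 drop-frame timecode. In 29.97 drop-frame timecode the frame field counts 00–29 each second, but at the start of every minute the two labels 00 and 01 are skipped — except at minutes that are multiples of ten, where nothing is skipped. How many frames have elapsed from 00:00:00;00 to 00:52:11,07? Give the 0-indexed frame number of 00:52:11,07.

As if non-drop at 30 labels/s: (0 × 3600 + 52 × 60 + 11) × 30 + 7 = 93937.
Minute boundaries passed: 52; those not divisible by 10: 52 − 5 = 47; dropped labels = 2 × 47 = 94.
Actual frame index = 93937 − 94 = 93843.

93843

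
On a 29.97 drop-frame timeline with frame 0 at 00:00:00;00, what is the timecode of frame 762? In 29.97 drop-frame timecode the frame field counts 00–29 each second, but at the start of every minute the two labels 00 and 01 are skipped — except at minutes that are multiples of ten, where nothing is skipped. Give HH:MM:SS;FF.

00:00:25;12

Ten DF minutes hold 17982 frames, so frame 762 lies in block 0 (frames 0–17981) with 762 frames into that block.
The block's first minute is 1800 frames and the rest 1798 each; 762 frames reaches minute 0, so 0 × 18 + 0 × 2 = 0 labels have been skipped so far.
Adding those back, label number 762 + 0 = 762 at 30 labels/s is 25 s + 12 f = 0 h 0 min 25 s frame 12, i.e. 00:00:25;12.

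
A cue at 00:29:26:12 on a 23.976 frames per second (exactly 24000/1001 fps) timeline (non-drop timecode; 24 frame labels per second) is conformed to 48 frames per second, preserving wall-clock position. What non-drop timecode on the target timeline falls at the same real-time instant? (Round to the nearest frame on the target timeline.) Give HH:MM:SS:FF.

00:29:28:13

Source frame index: (0×3600 + 29×60 + 26) × 24 + 12 = 42396.
Real time: 42396 / (24000/1001) = 3536533/2000 s.
Target frame: (3536533/2000) × (48) = 10609599/125 ≈ 84876.792 → 84877.
At 48 labels/s: frame 84877 → 00:29:28:13.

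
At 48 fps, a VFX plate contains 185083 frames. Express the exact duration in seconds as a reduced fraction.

Running time = 185083 ÷ (48) = 185083 × 1/48 = 185083/48 s.

185083/48 seconds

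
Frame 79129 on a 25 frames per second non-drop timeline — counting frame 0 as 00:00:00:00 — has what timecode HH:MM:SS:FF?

79129 ÷ 25 = 3165 full seconds, remainder 4 frames.
3165 s = 0 h 52 min 45 s.
Timecode: 00:52:45:04.

00:52:45:04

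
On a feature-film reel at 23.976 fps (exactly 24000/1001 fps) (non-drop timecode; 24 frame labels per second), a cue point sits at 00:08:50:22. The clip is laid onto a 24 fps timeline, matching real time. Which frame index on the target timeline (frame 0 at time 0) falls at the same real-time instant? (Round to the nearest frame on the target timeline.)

Source frame index: (0×3600 + 8×60 + 50) × 24 + 22 = 12742.
Real time: 12742 / (24000/1001) = 6377371/12000 s.
Target frame: (6377371/12000) × (24) = 6377371/500 ≈ 12754.742 → 12755.

frame 12755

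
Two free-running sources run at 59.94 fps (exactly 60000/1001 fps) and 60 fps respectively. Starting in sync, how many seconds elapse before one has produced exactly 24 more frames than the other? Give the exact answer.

400.4 seconds

The gap grows by |60 − 60000/1001| = 60/1001 frames per second.
Time for a 24-frame gap: 24 ÷ (60/1001) = 400.4 s.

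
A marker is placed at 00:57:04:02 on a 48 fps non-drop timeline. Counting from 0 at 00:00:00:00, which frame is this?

frame 164354

Total seconds to the label: (0 × 3600 + 57 × 60 + 4) = 3424.
Frame index = 3424 × 48 + 2 = 164354.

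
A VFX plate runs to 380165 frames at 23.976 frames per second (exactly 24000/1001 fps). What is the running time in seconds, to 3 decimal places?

15856.049 seconds

Running time = 380165 × 1001/24000 = 76109033/4800 s ≈ 15856.049 s.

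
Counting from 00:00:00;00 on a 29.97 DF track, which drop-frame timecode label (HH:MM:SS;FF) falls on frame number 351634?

Ten DF minutes hold 17982 frames, so frame 351634 lies in block 19 (frames 341658–359639) with 9976 frames into that block.
The block's first minute is 1800 frames and the rest 1798 each; 9976 frames reaches minute 5, so 19 × 18 + 5 × 2 = 352 labels have been skipped so far.
Adding those back, label number 351634 + 352 = 351986 at 30 labels/s is 11732 s + 26 f = 3 h 15 min 32 s frame 26, i.e. 03:15:32;26.

03:15:32;26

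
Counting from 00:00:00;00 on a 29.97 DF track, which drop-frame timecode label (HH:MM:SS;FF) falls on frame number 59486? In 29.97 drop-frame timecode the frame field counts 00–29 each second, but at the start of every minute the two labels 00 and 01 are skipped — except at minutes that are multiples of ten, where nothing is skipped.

00:33:04;26

Each 10-minute DF block holds 10 × 60 × 30 − 9 × 2 = 17982 frames. 59486 ÷ 17982 → 3 full blocks, remainder 5540.
Within the partial block the first minute is 1800 frames and each further minute 1798, so 3 further minute boundaries passed. Total skipped labels = 18 × 3 + 2 × 3 = 60.
Non-drop label index = 59486 + 60 = 59546; at 30 labels/s that is 00:33:04:26, i.e. DF 00:33:04;26.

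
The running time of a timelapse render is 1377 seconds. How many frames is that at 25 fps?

34425 frames

Frames = 1377 × 25 = 34425.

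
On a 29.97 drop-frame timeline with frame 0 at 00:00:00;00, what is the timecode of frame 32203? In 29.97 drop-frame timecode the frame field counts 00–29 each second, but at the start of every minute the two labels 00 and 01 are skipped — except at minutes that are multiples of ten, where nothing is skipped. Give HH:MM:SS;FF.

00:17:54;15

Each 10-minute DF block holds 10 × 60 × 30 − 9 × 2 = 17982 frames. 32203 ÷ 17982 → 1 full block, remainder 14221.
Within the partial block the first minute is 1800 frames and each further minute 1798, so 7 further minute boundaries passed. Total skipped labels = 18 × 1 + 2 × 7 = 32.
Non-drop label index = 32203 + 32 = 32235; at 30 labels/s that is 00:17:54:15, i.e. DF 00:17:54;15.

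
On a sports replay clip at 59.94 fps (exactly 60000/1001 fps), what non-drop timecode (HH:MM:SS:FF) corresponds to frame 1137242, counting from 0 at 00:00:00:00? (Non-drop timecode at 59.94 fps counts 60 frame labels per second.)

1137242 ÷ 60 = 18954 full seconds, remainder 2 frames.
18954 s = 5 h 15 min 54 s.
Timecode: 05:15:54:02.

05:15:54:02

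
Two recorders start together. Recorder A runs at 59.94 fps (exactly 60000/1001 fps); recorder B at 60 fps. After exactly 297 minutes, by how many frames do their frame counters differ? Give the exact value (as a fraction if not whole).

297 min = 17820 s.
A emits 60000/1001 × 17820 = 97200000/91 frames; B emits 60 × 17820 = 1069200.
Difference = 97200/91 frames (≈ 1068.1319); B is ahead of A.

97200/91 frames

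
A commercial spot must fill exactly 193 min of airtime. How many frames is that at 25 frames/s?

193 min = 11580 s.
Frames = 11580 × 25 = 289500.

289500 frames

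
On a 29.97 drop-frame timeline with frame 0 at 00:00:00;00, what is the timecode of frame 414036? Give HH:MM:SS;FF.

Each 10-minute DF block holds 10 × 60 × 30 − 9 × 2 = 17982 frames. 414036 ÷ 17982 → 23 full blocks, remainder 450.
Within the partial block the first minute is 1800 frames and each further minute 1798, so 0 further minute boundaries passed. Total skipped labels = 18 × 23 + 2 × 0 = 414.
Non-drop label index = 414036 + 414 = 414450; at 30 labels/s that is 03:50:15:00, i.e. DF 03:50:15;00.

03:50:15;00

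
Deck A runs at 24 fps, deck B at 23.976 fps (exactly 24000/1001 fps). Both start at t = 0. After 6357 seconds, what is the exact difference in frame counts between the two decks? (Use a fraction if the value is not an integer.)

A emits 24 × 6357 = 152568 frames; B emits 24000/1001 × 6357 = 11736000/77.
Difference = 11736/77 frames (≈ 152.4156); B is behind A.

11736/77 frames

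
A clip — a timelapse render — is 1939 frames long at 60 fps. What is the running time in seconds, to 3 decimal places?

Running time = 1939 × 1/60 = 1939/60 s ≈ 32.317 s.

32.317 seconds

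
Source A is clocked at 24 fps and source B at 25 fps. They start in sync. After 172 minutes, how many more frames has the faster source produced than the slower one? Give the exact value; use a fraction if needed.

172 min = 10320 s.
A emits 24 × 10320 = 247680 frames; B emits 25 × 10320 = 258000.
Difference = 10320 frames; B is ahead of A.

10320 frames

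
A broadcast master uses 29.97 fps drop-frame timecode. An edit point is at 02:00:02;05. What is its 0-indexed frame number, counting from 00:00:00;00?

Complete 10-minute blocks: 12, each 17982 frames → 215784.
Remaining 0 whole minutes in the current block: 0 frames.
Within the current minute: 2 × 30 + 5 = 65. Total = 215784 + 0 + 65 = 215849.

215849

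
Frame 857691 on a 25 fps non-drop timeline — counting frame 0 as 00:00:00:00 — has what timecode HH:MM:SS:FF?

857691 ÷ 25 = 34307 full seconds, remainder 16 frames.
34307 s = 9 h 31 min 47 s.
Timecode: 09:31:47:16.

09:31:47:16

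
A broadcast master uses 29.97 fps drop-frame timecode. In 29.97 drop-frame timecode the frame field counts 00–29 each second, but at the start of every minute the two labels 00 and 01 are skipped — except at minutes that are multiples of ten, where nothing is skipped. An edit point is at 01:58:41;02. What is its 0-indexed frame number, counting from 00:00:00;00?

213418

As if non-drop at 30 labels/s: (1 × 3600 + 58 × 60 + 41) × 30 + 2 = 213632.
Minute boundaries passed: 118; those not divisible by 10: 118 − 11 = 107; dropped labels = 2 × 107 = 214.
Actual frame index = 213632 − 214 = 213418.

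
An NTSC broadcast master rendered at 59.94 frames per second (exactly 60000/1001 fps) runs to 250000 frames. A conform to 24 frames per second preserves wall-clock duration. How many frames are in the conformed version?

Target frames = source frames × (target rate / source rate) = 250000 × (24)/(60000/1001) = 250000 × 1001/2500 = 100100.

100100 frames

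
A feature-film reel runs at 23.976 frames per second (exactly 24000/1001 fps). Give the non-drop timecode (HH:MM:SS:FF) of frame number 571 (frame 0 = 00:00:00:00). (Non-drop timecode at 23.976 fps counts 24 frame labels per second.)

00:00:23:19

571 ÷ 24 = 23 full seconds, remainder 19 frames.
23 s = 0 h 0 min 23 s.
Timecode: 00:00:23:19.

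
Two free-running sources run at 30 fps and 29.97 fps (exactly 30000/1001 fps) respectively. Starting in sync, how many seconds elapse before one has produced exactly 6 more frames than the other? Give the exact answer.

The gap grows by |30000/1001 − 30| = 30/1001 frames per second.
Time for a 6-frame gap: 6 ÷ (30/1001) = 200.2 s.

200.2 seconds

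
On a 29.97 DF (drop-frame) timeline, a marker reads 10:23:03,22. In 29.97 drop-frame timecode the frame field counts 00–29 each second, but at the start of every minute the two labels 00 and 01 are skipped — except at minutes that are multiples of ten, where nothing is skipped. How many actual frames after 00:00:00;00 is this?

1120390

As if non-drop at 30 labels/s: (10 × 3600 + 23 × 60 + 3) × 30 + 22 = 1121512.
Minute boundaries passed: 623; those not divisible by 10: 623 − 62 = 561; dropped labels = 2 × 561 = 1122.
Actual frame index = 1121512 − 1122 = 1120390.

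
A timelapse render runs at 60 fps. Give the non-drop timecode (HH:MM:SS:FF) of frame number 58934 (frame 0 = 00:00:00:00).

58934 ÷ 60 = 982 full seconds, remainder 14 frames.
982 s = 0 h 16 min 22 s.
Timecode: 00:16:22:14.

00:16:22:14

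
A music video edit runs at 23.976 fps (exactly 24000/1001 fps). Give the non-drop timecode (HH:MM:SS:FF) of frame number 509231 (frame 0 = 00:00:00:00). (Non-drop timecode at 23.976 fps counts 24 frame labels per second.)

05:53:37:23

509231 ÷ 24 = 21217 full seconds, remainder 23 frames.
21217 s = 5 h 53 min 37 s.
Timecode: 05:53:37:23.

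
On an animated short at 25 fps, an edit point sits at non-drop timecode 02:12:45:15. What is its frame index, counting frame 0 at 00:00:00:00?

199140

Total seconds to the label: (2 × 3600 + 12 × 60 + 45) = 7965.
Frame index = 7965 × 25 + 15 = 199140.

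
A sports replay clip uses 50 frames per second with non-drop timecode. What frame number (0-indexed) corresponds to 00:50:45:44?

Total seconds to the label: (0 × 3600 + 50 × 60 + 45) = 3045.
Frame index = 3045 × 50 + 44 = 152294.

frame 152294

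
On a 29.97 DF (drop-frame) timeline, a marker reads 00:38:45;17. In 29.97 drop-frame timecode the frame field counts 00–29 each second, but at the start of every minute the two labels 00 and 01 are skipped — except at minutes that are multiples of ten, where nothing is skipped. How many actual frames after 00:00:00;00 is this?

As if non-drop at 30 labels/s: (0 × 3600 + 38 × 60 + 45) × 30 + 17 = 69767.
Minute boundaries passed: 38; those not divisible by 10: 38 − 3 = 35; dropped labels = 2 × 35 = 70.
Actual frame index = 69767 − 70 = 69697.

69697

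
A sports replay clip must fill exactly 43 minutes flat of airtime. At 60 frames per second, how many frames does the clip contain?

154800 frames

43 min = 2580 s.
Frames = 2580 × 60 = 154800.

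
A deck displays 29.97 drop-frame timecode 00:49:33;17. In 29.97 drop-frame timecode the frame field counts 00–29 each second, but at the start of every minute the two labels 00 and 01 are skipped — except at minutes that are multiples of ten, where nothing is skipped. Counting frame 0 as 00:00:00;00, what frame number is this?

89117

As if non-drop at 30 labels/s: (0 × 3600 + 49 × 60 + 33) × 30 + 17 = 89207.
Minute boundaries passed: 49; those not divisible by 10: 49 − 4 = 45; dropped labels = 2 × 45 = 90.
Actual frame index = 89207 − 90 = 89117.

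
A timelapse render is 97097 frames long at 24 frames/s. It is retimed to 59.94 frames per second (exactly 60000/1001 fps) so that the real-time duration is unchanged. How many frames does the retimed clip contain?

Target frames = source frames × (target rate / source rate) = 97097 × (60000/1001)/(24) = 97097 × 2500/1001 = 242500.

242500 frames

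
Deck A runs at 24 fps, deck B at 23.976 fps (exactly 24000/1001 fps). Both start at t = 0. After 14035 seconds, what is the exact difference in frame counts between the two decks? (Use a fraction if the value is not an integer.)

48120/143 frames

A emits 24 × 14035 = 336840 frames; B emits 24000/1001 × 14035 = 48120000/143.
Difference = 48120/143 frames (≈ 336.5035); B is behind A.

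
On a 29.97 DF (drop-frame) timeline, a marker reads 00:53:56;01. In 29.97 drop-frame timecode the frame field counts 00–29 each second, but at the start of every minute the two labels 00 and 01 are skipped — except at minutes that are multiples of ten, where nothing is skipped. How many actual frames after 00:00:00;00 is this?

96985

As if non-drop at 30 labels/s: (0 × 3600 + 53 × 60 + 56) × 30 + 1 = 97081.
Minute boundaries passed: 53; those not divisible by 10: 53 − 5 = 48; dropped labels = 2 × 48 = 96.
Actual frame index = 97081 − 96 = 96985.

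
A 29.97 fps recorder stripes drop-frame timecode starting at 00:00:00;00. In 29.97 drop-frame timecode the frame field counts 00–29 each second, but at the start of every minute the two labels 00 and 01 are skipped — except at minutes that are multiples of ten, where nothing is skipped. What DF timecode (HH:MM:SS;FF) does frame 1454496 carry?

13:28:51;22

Ten DF minutes hold 17982 frames, so frame 1454496 lies in block 80 (frames 1438560–1456541) with 15936 frames into that block.
The block's first minute is 1800 frames and the rest 1798 each; 15936 frames reaches minute 8, so 80 × 18 + 8 × 2 = 1456 labels have been skipped so far.
Adding those back, label number 1454496 + 1456 = 1455952 at 30 labels/s is 48531 s + 22 f = 13 h 28 min 51 s frame 22, i.e. 13:28:51;22.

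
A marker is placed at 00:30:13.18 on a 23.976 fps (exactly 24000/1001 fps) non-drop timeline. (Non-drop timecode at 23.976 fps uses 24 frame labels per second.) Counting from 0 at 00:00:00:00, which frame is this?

Total seconds to the label: (0 × 3600 + 30 × 60 + 13) = 1813.
Frame index = 1813 × 24 + 18 = 43530.

43530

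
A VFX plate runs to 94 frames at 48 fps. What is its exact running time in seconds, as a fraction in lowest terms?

47/24 seconds

Running time = 94 ÷ (48) = 94 × 1/48 = 47/24 s.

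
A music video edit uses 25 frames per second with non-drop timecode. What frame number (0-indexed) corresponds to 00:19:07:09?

28684

Total seconds to the label: (0 × 3600 + 19 × 60 + 7) = 1147.
Frame index = 1147 × 25 + 9 = 28684.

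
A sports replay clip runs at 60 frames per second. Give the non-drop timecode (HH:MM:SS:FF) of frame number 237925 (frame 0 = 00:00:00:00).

237925 ÷ 60 = 3965 full seconds, remainder 25 frames.
3965 s = 1 h 6 min 5 s.
Timecode: 01:06:05:25.

01:06:05:25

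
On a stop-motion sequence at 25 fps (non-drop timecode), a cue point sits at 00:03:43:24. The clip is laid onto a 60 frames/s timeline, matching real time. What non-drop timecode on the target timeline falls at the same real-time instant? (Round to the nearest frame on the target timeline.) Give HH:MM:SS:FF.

00:03:43:58

Source frame index: (0×3600 + 3×60 + 43) × 25 + 24 = 5599.
Real time: 5599 / (25) = 5599/25 s.
Target frame: (5599/25) × (60) = 67188/5 ≈ 13437.600 → 13438.
At 60 labels/s: frame 13438 → 00:03:43:58.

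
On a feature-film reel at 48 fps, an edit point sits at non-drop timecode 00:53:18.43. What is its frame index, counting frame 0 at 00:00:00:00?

frame 153547

Total seconds to the label: (0 × 3600 + 53 × 60 + 18) = 3198.
Frame index = 3198 × 48 + 43 = 153547.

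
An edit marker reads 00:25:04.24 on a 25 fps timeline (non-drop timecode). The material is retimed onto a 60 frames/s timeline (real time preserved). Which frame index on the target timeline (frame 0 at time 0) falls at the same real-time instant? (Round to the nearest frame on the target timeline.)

Source frame index: (0×3600 + 25×60 + 4) × 25 + 24 = 37624.
Real time: 37624 / (25) = 37624/25 s.
Target frame: (37624/25) × (60) = 451488/5 ≈ 90297.600 → 90298.

frame 90298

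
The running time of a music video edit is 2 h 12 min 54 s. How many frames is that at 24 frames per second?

191376 frames

2 h 12 min 54 s = 7974 s.
Frames = 7974 × 24 = 191376.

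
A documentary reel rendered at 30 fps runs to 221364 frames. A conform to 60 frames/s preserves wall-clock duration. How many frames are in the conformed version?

442728 frames

Frames at target rate = 221364 × (60) / (30) = 442728.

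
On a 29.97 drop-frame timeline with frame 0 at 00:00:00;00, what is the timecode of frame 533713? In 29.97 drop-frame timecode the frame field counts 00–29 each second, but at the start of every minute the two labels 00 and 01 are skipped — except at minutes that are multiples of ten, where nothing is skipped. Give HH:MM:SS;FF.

Each 10-minute DF block holds 10 × 60 × 30 − 9 × 2 = 17982 frames. 533713 ÷ 17982 → 29 full blocks, remainder 12235.
Within the partial block the first minute is 1800 frames and each further minute 1798, so 6 further minute boundaries passed. Total skipped labels = 18 × 29 + 2 × 6 = 534.
Non-drop label index = 533713 + 534 = 534247; at 30 labels/s that is 04:56:48:07, i.e. DF 04:56:48;07.

04:56:48;07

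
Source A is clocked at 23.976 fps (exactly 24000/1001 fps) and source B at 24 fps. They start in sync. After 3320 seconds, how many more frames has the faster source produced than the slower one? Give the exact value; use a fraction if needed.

A emits 24000/1001 × 3320 = 79680000/1001 frames; B emits 24 × 3320 = 79680.
Difference = 79680/1001 frames (≈ 79.6004); B is ahead of A.

79680/1001 frames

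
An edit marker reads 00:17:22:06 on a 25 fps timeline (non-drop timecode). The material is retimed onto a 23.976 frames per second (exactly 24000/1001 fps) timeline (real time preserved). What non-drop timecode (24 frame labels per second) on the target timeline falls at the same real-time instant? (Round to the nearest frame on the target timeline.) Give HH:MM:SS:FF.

Source frame index: (0×3600 + 17×60 + 22) × 25 + 6 = 26056.
Real time: 26056 / (25) = 26056/25 s.
Target frame: (26056/25) × (24000/1001) = 25013760/1001 ≈ 24988.771 → 24989.
At 24 labels/s: frame 24989 → 00:17:21:05.

00:17:21:05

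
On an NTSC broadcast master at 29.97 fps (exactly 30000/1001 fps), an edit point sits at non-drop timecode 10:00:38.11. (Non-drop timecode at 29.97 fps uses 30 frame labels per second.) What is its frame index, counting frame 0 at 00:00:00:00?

frame 1081151

Total seconds to the label: (10 × 3600 + 0 × 60 + 38) = 36038.
Frame index = 36038 × 30 + 11 = 1081151.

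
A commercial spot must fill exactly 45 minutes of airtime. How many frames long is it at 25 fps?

45 min = 2700 s.
Frames = 2700 × 25 = 67500.

67500 frames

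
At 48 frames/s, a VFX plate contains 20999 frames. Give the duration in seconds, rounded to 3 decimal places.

Running time = 20999 × 1/48 = 20999/48 s ≈ 437.479 s.

437.479 seconds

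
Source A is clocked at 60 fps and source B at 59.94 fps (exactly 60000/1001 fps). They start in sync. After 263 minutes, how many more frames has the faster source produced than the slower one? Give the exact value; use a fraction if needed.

946800/1001 frames

263 min = 15780 s.
A emits 60 × 15780 = 946800 frames; B emits 60000/1001 × 15780 = 946800000/1001.
Difference = 946800/1001 frames (≈ 945.8541); B is behind A.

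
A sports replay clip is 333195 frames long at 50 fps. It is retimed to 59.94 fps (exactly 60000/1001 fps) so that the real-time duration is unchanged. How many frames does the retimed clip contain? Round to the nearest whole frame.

399435 frames

Frames at target rate = 333195 × (60000/1001) / (50) = 399834000/1001 ≈ 399434.565.
Nearest whole frame: 399435.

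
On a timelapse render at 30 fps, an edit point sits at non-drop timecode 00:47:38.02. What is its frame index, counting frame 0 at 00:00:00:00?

Total seconds to the label: (0 × 3600 + 47 × 60 + 38) = 2858.
Frame index = 2858 × 30 + 2 = 85742.

85742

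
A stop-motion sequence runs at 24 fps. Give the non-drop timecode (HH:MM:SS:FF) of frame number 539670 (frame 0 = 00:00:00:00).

539670 ÷ 24 = 22486 full seconds, remainder 6 frames.
22486 s = 6 h 14 min 46 s.
Timecode: 06:14:46:06.

06:14:46:06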